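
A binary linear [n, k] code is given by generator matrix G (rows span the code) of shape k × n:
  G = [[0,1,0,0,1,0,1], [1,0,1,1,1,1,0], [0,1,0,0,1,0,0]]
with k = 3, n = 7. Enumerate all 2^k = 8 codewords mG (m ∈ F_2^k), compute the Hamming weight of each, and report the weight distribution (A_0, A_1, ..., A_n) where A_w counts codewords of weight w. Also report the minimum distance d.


Weight distribution: A_0 = 1, A_1 = 1, A_2 = 1, A_3 = 1, A_5 = 2, A_6 = 2. Minimum distance d = 1.

Enumerate all 2^3 = 8 messages m ∈ F_2^3.
For each, compute codeword c = mG in F_2^7, then tally its weight.
  m = 000 → c = 0000000, weight = 0.
  m = 100 → c = 0100101, weight = 3.
  m = 010 → c = 1011110, weight = 5.
  m = 110 → c = 1111011, weight = 6.
  m = 001 → c = 0100100, weight = 2.
  m = 101 → c = 0000001, weight = 1.
  m = 011 → c = 1111010, weight = 5.
  m = 111 → c = 1011111, weight = 6.
Tally weights:
  weight 0: 1 codewords.
  weight 1: 1 codewords.
  weight 2: 1 codewords.
  weight 3: 1 codewords.
  weight 5: 2 codewords.
  weight 6: 2 codewords.
Minimum distance d = smallest w > 0 with A_w > 0 = 1.
Sanity: Σ A_w = 8 = 2^3 = 8 ✓.


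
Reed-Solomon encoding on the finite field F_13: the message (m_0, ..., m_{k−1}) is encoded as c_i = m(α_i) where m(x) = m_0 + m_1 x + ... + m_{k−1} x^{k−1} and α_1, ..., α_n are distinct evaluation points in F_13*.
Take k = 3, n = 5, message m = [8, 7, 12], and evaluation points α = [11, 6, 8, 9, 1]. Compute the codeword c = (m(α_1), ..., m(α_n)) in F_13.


c = [3, 1, 0, 3, 1]

Message polynomial: m(x) = 8 + 7·x + 12·x^2 (mod 13).
For each evaluation point α_i, compute m(α_i) mod 13:
  α_1 = 11: Horner steps 12 → 9 → 3, so m(11) = 3.
  α_2 = 6: Horner steps 12 → 1 → 1, so m(6) = 1.
  α_3 = 8: Horner steps 12 → 12 → 0, so m(8) = 0.
  α_4 = 9: Horner steps 12 → 11 → 3, so m(9) = 3.
  α_5 = 1: Horner steps 12 → 6 → 1, so m(1) = 1.
Codeword c = [3, 1, 0, 3, 1] ∈ F_13^5.


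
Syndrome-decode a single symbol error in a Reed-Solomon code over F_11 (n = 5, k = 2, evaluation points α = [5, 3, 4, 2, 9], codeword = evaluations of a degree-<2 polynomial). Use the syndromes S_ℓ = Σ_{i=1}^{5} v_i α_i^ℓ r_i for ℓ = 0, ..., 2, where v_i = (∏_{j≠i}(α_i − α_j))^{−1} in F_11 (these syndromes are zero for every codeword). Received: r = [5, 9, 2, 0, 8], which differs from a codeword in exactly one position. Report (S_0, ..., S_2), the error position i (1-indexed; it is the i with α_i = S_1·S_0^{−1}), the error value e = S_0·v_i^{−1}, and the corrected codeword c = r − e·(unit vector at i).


S = (5, 9, 3), error at position 3, error magnitude e = 6, c = [5, 9, 7, 0, 8].

Step 1: column multipliers v_i = (∏_{j≠i}(α_i − α_j))^{−1} mod 11.
  i = 1 (α = 5): (5−3)(5−4)(5−2)(5−9) = 2·1·3·(−4) = −24 ≡ 9, so v_1 = 9^{−1} = 5 (mod 11).
  i = 2 (α = 3): (3−5)(3−4)(3−2)(3−9) = (−2)·(−1)·1·(−6) = −12 ≡ 10, so v_2 = 10^{−1} = 10 (mod 11).
  i = 3 (α = 4): (4−5)(4−3)(4−2)(4−9) = (−1)·1·2·(−5) = 10 ≡ 10, so v_3 = 10^{−1} = 10 (mod 11).
  i = 4 (α = 2): (2−5)(2−3)(2−4)(2−9) = (−3)·(−1)·(−2)·(−7) = 42 ≡ 9, so v_4 = 9^{−1} = 5 (mod 11).
  i = 5 (α = 9): (9−5)(9−3)(9−4)(9−2) = 4·6·5·7 = 840 ≡ 4, so v_5 = 4^{−1} = 3 (mod 11).
  v = [5, 10, 10, 5, 3].
Step 2: syndromes of r = [5, 9, 2, 0, 8] (all sums mod 11).
  S_0 = Σ v_i r_i = 5·5 + 10·9 + 10·2 + 5·0 + 3·8 = 159 ≡ 5.
  S_1 = Σ v_i α_i r_i = 5·5·5 + 10·3·9 + 10·4·2 + 5·2·0 + 3·9·8 = 691 ≡ 9.
  α_i^2 mod 11 = [3, 9, 5, 4, 4].
  S_2 = Σ v_i α_i^2 r_i = 5·3·5 + 10·9·9 + 10·5·2 + 5·4·0 + 3·4·8 = 1081 ≡ 3.
  S = (5, 9, 3) ≠ 0, so r is not a codeword (an error is present).
Step 3: locate the error. For a single error e at position i, S_ℓ = v_i·e·α_i^ℓ, so α_err = S_1/S_0.
  S_0^{−1} = 5^{−1} = 9 (mod 11), so α_err = 9·9 = 81 ≡ 4 = α_3. Error position i = 3.
  Consistency check: S_2/S_1 = 3·5 = 15 ≡ 4 = α_err ✓ (single-error assumption holds).
Step 4: error magnitude e = S_0/v_3 = S_0·∏_{j≠3}(α_3 − α_j) = 5·10 = 50 ≡ 6 (mod 11).
Step 5: correct position 3: c_3 = r_3 − e = 2 − 6 ≡ 7 (mod 11). Hence c = [5, 9, 7, 0, 8].
  Check: interpolating c through the α_i gives m(x) = 4 + 9·x (degree < 2) with m(α_i) = c_i for every i, so c is indeed a codeword.


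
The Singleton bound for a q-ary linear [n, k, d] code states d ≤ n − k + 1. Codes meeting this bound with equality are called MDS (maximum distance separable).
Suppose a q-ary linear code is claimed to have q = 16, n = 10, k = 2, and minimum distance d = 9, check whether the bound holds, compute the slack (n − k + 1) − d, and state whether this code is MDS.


Singleton RHS = n − k + 1 = 9, slack = 0, bound satisfied, MDS.

Singleton bound: d ≤ n − k + 1.
Here n = 10, k = 2, so n − k + 1 = 9.
Given d = 9, check d ≤ 9: YES.
Slack = (n − k + 1) − d = 0.
The code is MDS (slack = 0).
Description: the claimed parameters are [10, 2, 9]_16; such a code would be MDS (meets Singleton bound).


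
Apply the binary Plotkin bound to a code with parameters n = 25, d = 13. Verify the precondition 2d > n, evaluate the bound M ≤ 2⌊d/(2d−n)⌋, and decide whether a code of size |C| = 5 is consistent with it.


Plotkin bound M ≤ 26; given |C| = 5 ≤ bound (satisfied).

Check applicability: 2d = 26, n = 25.
2d − n = 1 > 0, so Plotkin applies.
Compute d/(2d−n) = 13/1 ≈ 13.0000.
⌊d/(2d−n)⌋ = 13.
Plotkin bound: M ≤ 2·13 = 26.
Given |C| = 5, check: satisfied.
This |C| is below the Plotkin bound.


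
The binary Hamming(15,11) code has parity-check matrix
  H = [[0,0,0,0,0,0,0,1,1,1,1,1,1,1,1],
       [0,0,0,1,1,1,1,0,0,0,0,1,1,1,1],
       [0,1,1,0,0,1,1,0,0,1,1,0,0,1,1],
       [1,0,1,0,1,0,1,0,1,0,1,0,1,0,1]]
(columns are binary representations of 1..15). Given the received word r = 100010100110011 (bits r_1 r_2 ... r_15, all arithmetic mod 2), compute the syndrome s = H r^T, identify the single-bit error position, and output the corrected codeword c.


s = (0, 0, 1, 1)^T, error position = 3, corrected codeword c = 101010100110011

Compute s = H r^T mod 2 one row at a time:
  s_1 = 0 + 0 + 1 + 1 + 0 + 0 + 1 + 1 = 4 ≡ 0 (mod 2).
  s_2 = 0 + 1 + 0 + 1 + 0 + 0 + 1 + 1 = 4 ≡ 0 (mod 2).
  s_3 = 0 + 0 + 0 + 1 + 1 + 1 + 1 + 1 = 5 ≡ 1 (mod 2).
  s_4 = 1 + 0 + 1 + 1 + 0 + 1 + 0 + 1 = 5 ≡ 1 (mod 2).
s = (0, 0, 1, 1)^T — this equals column 3 of H (binary 0011), so error is at position 3.
Correct: flip bit 3 of r = 100010100110011 to get c = 101010100110011.


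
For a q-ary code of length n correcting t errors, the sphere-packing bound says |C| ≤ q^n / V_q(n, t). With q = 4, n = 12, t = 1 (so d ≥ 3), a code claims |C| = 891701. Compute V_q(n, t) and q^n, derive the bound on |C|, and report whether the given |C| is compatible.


V_q(n, t) = 37, q^n = 16777216, Hamming bound = 453438, |C| = 891701 > bound (violated).

Step 1: Compute V_q(n, t) = Σ_{j=0}^1 C(n, j) (q−1)^j.
  j = 0: C(12,0)·(3)^0 = 1·1 = 1.
  j = 1: C(12,1)·(3)^1 = 12·3 = 36.
  V_q(n, t) = 1 + 36 = 37.
Step 2: q^n = 4^12 = 16777216.
Step 3: Hamming bound ⌊q^n / V_q(n,t)⌋ = ⌊16777216/37⌋ = 453438.
Step 4: Compare |C| = 891701 to 453438: violated.
The claimed |C| lies above the Hamming bound, so no 4-ary code of length 12 with d ≥ 3 can have 891701 codewords.


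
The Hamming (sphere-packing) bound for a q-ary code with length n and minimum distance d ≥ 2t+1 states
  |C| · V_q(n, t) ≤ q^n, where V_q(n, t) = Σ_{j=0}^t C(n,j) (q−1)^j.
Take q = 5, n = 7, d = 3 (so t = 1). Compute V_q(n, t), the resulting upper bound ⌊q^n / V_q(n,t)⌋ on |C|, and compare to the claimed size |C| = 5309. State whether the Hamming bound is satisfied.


V_q(n, t) = 29, q^n = 78125, Hamming bound = 2693, |C| = 5309 > bound (violated).

Step 1: Compute V_q(n, t) = Σ_{j=0}^1 C(n, j) (q−1)^j.
  j = 0: C(7,0)·(4)^0 = 1·1 = 1.
  j = 1: C(7,1)·(4)^1 = 7·4 = 28.
  V_q(n, t) = 1 + 28 = 29.
Step 2: q^n = 5^7 = 78125.
Step 3: Hamming bound ⌊q^n / V_q(n,t)⌋ = ⌊78125/29⌋ = 2693.
Step 4: Compare |C| = 5309 to 2693: violated.
The claimed |C| lies above the Hamming bound, so no 5-ary code of length 7 with d ≥ 3 can have 5309 codewords.


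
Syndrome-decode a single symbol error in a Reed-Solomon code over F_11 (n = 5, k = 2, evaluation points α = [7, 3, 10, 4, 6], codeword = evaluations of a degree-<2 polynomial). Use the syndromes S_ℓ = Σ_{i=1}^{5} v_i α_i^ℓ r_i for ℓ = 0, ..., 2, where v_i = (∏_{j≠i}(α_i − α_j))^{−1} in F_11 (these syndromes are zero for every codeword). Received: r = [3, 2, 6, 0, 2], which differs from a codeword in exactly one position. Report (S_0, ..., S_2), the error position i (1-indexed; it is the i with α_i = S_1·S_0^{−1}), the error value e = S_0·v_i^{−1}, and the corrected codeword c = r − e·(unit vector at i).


S = (2, 6, 7), error at position 2, error magnitude e = 3, c = [3, 10, 6, 0, 2].

Step 1: column multipliers v_i = (∏_{j≠i}(α_i − α_j))^{−1} mod 11.
  i = 1 (α = 7): (7−3)(7−10)(7−4)(7−6) = 4·(−3)·3·1 = −36 ≡ 8, so v_1 = 8^{−1} = 7 (mod 11).
  i = 2 (α = 3): (3−7)(3−10)(3−4)(3−6) = (−4)·(−7)·(−1)·(−3) = 84 ≡ 7, so v_2 = 7^{−1} = 8 (mod 11).
  i = 3 (α = 10): (10−7)(10−3)(10−4)(10−6) = 3·7·6·4 = 504 ≡ 9, so v_3 = 9^{−1} = 5 (mod 11).
  i = 4 (α = 4): (4−7)(4−3)(4−10)(4−6) = (−3)·1·(−6)·(−2) = −36 ≡ 8, so v_4 = 8^{−1} = 7 (mod 11).
  i = 5 (α = 6): (6−7)(6−3)(6−10)(6−4) = (−1)·3·(−4)·2 = 24 ≡ 2, so v_5 = 2^{−1} = 6 (mod 11).
  v = [7, 8, 5, 7, 6].
Step 2: syndromes of r = [3, 2, 6, 0, 2] (all sums mod 11).
  S_0 = Σ v_i r_i = 7·3 + 8·2 + 5·6 + 7·0 + 6·2 = 79 ≡ 2.
  S_1 = Σ v_i α_i r_i = 7·7·3 + 8·3·2 + 5·10·6 + 7·4·0 + 6·6·2 = 567 ≡ 6.
  α_i^2 mod 11 = [5, 9, 1, 5, 3].
  S_2 = Σ v_i α_i^2 r_i = 7·5·3 + 8·9·2 + 5·1·6 + 7·5·0 + 6·3·2 = 315 ≡ 7.
  S = (2, 6, 7) ≠ 0, so r is not a codeword (an error is present).
Step 3: locate the error. For a single error e at position i, S_ℓ = v_i·e·α_i^ℓ, so α_err = S_1/S_0.
  S_0^{−1} = 2^{−1} = 6 (mod 11), so α_err = 6·6 = 36 ≡ 3 = α_2. Error position i = 2.
  Consistency check: S_2/S_1 = 7·2 = 14 ≡ 3 = α_err ✓ (single-error assumption holds).
Step 4: error magnitude e = S_0/v_2 = S_0·∏_{j≠2}(α_2 − α_j) = 2·7 = 14 ≡ 3 (mod 11).
Step 5: correct position 2: c_2 = r_2 − e = 2 − 3 ≡ 10 (mod 11). Hence c = [3, 10, 6, 0, 2].
  Check: interpolating c through the α_i gives m(x) = 7 + 1·x (degree < 2) with m(α_i) = c_i for every i, so c is indeed a codeword.


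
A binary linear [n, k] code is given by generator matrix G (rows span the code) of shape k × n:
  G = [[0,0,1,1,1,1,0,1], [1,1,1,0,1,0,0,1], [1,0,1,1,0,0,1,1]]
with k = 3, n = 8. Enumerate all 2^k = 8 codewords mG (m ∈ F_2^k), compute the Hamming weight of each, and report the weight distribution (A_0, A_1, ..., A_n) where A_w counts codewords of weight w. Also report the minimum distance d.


Weight distribution: A_0 = 1, A_4 = 3, A_5 = 4. Minimum distance d = 4.

Enumerate all 2^3 = 8 messages m ∈ F_2^3.
For each, compute codeword c = mG in F_2^8, then tally its weight.
  m = 000 → c = 00000000, weight = 0.
  m = 100 → c = 00111101, weight = 5.
  m = 010 → c = 11101001, weight = 5.
  m = 110 → c = 11010100, weight = 4.
  m = 001 → c = 10110011, weight = 5.
  m = 101 → c = 10001110, weight = 4.
  m = 011 → c = 01011010, weight = 4.
  m = 111 → c = 01100111, weight = 5.
Tally weights:
  weight 0: 1 codewords.
  weight 4: 3 codewords.
  weight 5: 4 codewords.
Minimum distance d = smallest w > 0 with A_w > 0 = 4.
Sanity: Σ A_w = 8 = 2^3 = 8 ✓.


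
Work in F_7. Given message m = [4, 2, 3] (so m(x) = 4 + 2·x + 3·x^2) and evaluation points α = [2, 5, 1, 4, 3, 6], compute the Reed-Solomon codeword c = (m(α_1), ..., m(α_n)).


c = [6, 5, 2, 4, 2, 5]

Message polynomial: m(x) = 4 + 2·x + 3·x^2 (mod 7).
For each evaluation point α_i, compute m(α_i) mod 7:
  α_1 = 2: Horner steps 3 → 1 → 6, so m(2) = 6.
  α_2 = 5: Horner steps 3 → 3 → 5, so m(5) = 5.
  α_3 = 1: Horner steps 3 → 5 → 2, so m(1) = 2.
  α_4 = 4: Horner steps 3 → 0 → 4, so m(4) = 4.
  α_5 = 3: Horner steps 3 → 4 → 2, so m(3) = 2.
  α_6 = 6: Horner steps 3 → 6 → 5, so m(6) = 5.
Codeword c = [6, 5, 2, 4, 2, 5] ∈ F_7^6.


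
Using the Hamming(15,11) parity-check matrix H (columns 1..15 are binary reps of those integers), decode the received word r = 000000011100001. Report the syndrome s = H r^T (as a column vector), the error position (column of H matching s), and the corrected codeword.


s = (0, 1, 0, 0)^T, error position = 4, corrected codeword c = 000100011100001

Compute s = H r^T mod 2 one row at a time:
  s_1 = 1 + 1 + 1 + 0 + 0 + 0 + 0 + 1 = 4 ≡ 0 (mod 2).
  s_2 = 0 + 0 + 0 + 0 + 0 + 0 + 0 + 1 = 1 ≡ 1 (mod 2).
  s_3 = 0 + 0 + 0 + 0 + 1 + 0 + 0 + 1 = 2 ≡ 0 (mod 2).
  s_4 = 0 + 0 + 0 + 0 + 1 + 0 + 0 + 1 = 2 ≡ 0 (mod 2).
s = (0, 1, 0, 0)^T — this equals column 4 of H (binary 0100), so error is at position 4.
Correct: flip bit 4 of r = 000000011100001 to get c = 000100011100001.


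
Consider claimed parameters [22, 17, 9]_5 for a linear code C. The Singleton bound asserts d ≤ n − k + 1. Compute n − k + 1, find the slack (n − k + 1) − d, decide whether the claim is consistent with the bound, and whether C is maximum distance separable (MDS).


Singleton RHS = n − k + 1 = 6, slack = -3, bound violated (no such code; not MDS).

Singleton bound: d ≤ n − k + 1.
Here n = 22, k = 17, so n − k + 1 = 6.
Given d = 9, check d ≤ 6: NO.
Slack = (n − k + 1) − d = -3.
The slack is negative: d = 9 exceeds n − k + 1 = 6 by 3, so the Singleton bound is violated and no linear [22, 17, 9]_5 code can exist. In particular it is not MDS (MDS requires d = n − k + 1 exactly).
Description: the claimed parameters are [22, 17, 9]_5; such a code would be impossible (violates the Singleton bound).


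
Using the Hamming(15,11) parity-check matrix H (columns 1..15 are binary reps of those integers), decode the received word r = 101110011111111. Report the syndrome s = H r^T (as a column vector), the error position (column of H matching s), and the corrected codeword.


s = (0, 0, 1, 1)^T, error position = 3, corrected codeword c = 100110011111111

Compute s = H r^T mod 2 one row at a time:
  s_1 = 1 + 1 + 1 + 1 + 1 + 1 + 1 + 1 = 8 ≡ 0 (mod 2).
  s_2 = 1 + 1 + 0 + 0 + 1 + 1 + 1 + 1 = 6 ≡ 0 (mod 2).
  s_3 = 0 + 1 + 0 + 0 + 1 + 1 + 1 + 1 = 5 ≡ 1 (mod 2).
  s_4 = 1 + 1 + 1 + 0 + 1 + 1 + 1 + 1 = 7 ≡ 1 (mod 2).
s = (0, 0, 1, 1)^T — this equals column 3 of H (binary 0011), so error is at position 3.
Correct: flip bit 3 of r = 101110011111111 to get c = 100110011111111.


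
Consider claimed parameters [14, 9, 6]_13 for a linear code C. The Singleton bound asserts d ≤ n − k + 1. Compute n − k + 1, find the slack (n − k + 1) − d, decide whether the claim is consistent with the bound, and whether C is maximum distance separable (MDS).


Singleton RHS = n − k + 1 = 6, slack = 0, bound satisfied, MDS.

Singleton bound: d ≤ n − k + 1.
Here n = 14, k = 9, so n − k + 1 = 6.
Given d = 6, check d ≤ 6: YES.
Slack = (n − k + 1) − d = 0.
The code is MDS (slack = 0).
Description: the claimed parameters are [14, 9, 6]_13; such a code would be MDS (meets Singleton bound).


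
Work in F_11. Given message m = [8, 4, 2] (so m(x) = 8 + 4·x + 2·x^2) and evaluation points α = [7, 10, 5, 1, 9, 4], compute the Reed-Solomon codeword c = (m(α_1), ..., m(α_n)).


c = [2, 6, 1, 3, 8, 1]

Message polynomial: m(x) = 8 + 4·x + 2·x^2 (mod 11).
For each evaluation point α_i, compute m(α_i) mod 11:
  α_1 = 7: Horner steps 2 → 7 → 2, so m(7) = 2.
  α_2 = 10: Horner steps 2 → 2 → 6, so m(10) = 6.
  α_3 = 5: Horner steps 2 → 3 → 1, so m(5) = 1.
  α_4 = 1: Horner steps 2 → 6 → 3, so m(1) = 3.
  α_5 = 9: Horner steps 2 → 0 → 8, so m(9) = 8.
  α_6 = 4: Horner steps 2 → 1 → 1, so m(4) = 1.
Codeword c = [2, 6, 1, 3, 8, 1] ∈ F_11^6.


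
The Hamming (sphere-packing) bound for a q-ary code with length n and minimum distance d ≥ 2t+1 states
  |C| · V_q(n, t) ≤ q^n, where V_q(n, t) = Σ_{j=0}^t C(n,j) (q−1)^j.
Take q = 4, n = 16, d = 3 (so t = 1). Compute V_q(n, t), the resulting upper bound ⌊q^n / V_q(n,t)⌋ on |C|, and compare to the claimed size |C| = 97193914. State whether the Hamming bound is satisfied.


V_q(n, t) = 49, q^n = 4294967296, Hamming bound = 87652393, |C| = 97193914 > bound (violated).

Step 1: Compute V_q(n, t) = Σ_{j=0}^1 C(n, j) (q−1)^j.
  j = 0: C(16,0)·(3)^0 = 1·1 = 1.
  j = 1: C(16,1)·(3)^1 = 16·3 = 48.
  V_q(n, t) = 1 + 48 = 49.
Step 2: q^n = 4^16 = 4294967296.
Step 3: Hamming bound ⌊q^n / V_q(n,t)⌋ = ⌊4294967296/49⌋ = 87652393.
Step 4: Compare |C| = 97193914 to 87652393: violated.
The claimed |C| lies above the Hamming bound, so no 4-ary code of length 16 with d ≥ 3 can have 97193914 codewords.


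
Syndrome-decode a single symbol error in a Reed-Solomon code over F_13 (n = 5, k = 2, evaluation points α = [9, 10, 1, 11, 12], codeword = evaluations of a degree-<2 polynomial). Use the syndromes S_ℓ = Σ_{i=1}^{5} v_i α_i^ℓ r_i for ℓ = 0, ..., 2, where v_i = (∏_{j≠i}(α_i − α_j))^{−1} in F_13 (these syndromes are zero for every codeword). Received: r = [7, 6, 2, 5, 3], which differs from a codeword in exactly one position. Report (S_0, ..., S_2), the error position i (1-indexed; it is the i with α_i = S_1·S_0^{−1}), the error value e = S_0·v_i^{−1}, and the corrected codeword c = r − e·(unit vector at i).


S = (12, 1, 12), error at position 5, error magnitude e = 12, c = [7, 6, 2, 5, 4].

Step 1: column multipliers v_i = (∏_{j≠i}(α_i − α_j))^{−1} mod 13.
  i = 1 (α = 9): (9−10)(9−1)(9−11)(9−12) = (−1)·8·(−2)·(−3) = −48 ≡ 4, so v_1 = 4^{−1} = 10 (mod 13).
  i = 2 (α = 10): (10−9)(10−1)(10−11)(10−12) = 1·9·(−1)·(−2) = 18 ≡ 5, so v_2 = 5^{−1} = 8 (mod 13).
  i = 3 (α = 1): (1−9)(1−10)(1−11)(1−12) = (−8)·(−9)·(−10)·(−11) = 7920 ≡ 3, so v_3 = 3^{−1} = 9 (mod 13).
  i = 4 (α = 11): (11−9)(11−10)(11−1)(11−12) = 2·1·10·(−1) = −20 ≡ 6, so v_4 = 6^{−1} = 11 (mod 13).
  i = 5 (α = 12): (12−9)(12−10)(12−1)(12−11) = 3·2·11·1 = 66 ≡ 1, so v_5 = 1^{−1} = 1 (mod 13).
  v = [10, 8, 9, 11, 1].
Step 2: syndromes of r = [7, 6, 2, 5, 3] (all sums mod 13).
  S_0 = Σ v_i r_i = 10·7 + 8·6 + 9·2 + 11·5 + 1·3 = 194 ≡ 12.
  S_1 = Σ v_i α_i r_i = 10·9·7 + 8·10·6 + 9·1·2 + 11·11·5 + 1·12·3 = 1769 ≡ 1.
  α_i^2 mod 13 = [3, 9, 1, 4, 1].
  S_2 = Σ v_i α_i^2 r_i = 10·3·7 + 8·9·6 + 9·1·2 + 11·4·5 + 1·1·3 = 883 ≡ 12.
  S = (12, 1, 12) ≠ 0, so r is not a codeword (an error is present).
Step 3: locate the error. For a single error e at position i, S_ℓ = v_i·e·α_i^ℓ, so α_err = S_1/S_0.
  S_0^{−1} = 12^{−1} = 12 (mod 13), so α_err = 1·12 = 12 ≡ 12 = α_5. Error position i = 5.
  Consistency check: S_2/S_1 = 12·1 = 12 ≡ 12 = α_err ✓ (single-error assumption holds).
Step 4: error magnitude e = S_0/v_5 = S_0·∏_{j≠5}(α_5 − α_j) = 12·1 = 12 ≡ 12 (mod 13).
Step 5: correct position 5: c_5 = r_5 − e = 3 − 12 ≡ 4 (mod 13). Hence c = [7, 6, 2, 5, 4].
  Check: interpolating c through the α_i gives m(x) = 3 + 12·x (degree < 2) with m(α_i) = c_i for every i, so c is indeed a codeword.


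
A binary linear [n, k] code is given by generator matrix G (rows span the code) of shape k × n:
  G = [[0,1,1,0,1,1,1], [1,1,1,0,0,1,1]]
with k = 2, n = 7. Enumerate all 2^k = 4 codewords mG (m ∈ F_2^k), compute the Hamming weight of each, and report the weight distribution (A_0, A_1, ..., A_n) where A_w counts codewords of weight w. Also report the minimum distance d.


Weight distribution: A_0 = 1, A_2 = 1, A_5 = 2. Minimum distance d = 2.

Enumerate all 2^2 = 4 messages m ∈ F_2^2.
For each, compute codeword c = mG in F_2^7, then tally its weight.
  m = 00 → c = 0000000, weight = 0.
  m = 10 → c = 0110111, weight = 5.
  m = 01 → c = 1110011, weight = 5.
  m = 11 → c = 1000100, weight = 2.
Tally weights:
  weight 0: 1 codewords.
  weight 2: 1 codewords.
  weight 5: 2 codewords.
Minimum distance d = smallest w > 0 with A_w > 0 = 2.
Sanity: Σ A_w = 4 = 2^2 = 4 ✓.


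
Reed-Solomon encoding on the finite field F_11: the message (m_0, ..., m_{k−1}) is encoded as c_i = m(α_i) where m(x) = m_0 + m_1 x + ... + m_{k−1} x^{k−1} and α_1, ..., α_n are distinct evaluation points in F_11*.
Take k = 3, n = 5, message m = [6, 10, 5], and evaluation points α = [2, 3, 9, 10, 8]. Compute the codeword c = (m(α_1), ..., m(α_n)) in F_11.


c = [2, 4, 6, 1, 10]

Message polynomial: m(x) = 6 + 10·x + 5·x^2 (mod 11).
For each evaluation point α_i, compute m(α_i) mod 11:
  α_1 = 2: Horner steps 5 → 9 → 2, so m(2) = 2.
  α_2 = 3: Horner steps 5 → 3 → 4, so m(3) = 4.
  α_3 = 9: Horner steps 5 → 0 → 6, so m(9) = 6.
  α_4 = 10: Horner steps 5 → 5 → 1, so m(10) = 1.
  α_5 = 8: Horner steps 5 → 6 → 10, so m(8) = 10.
Codeword c = [2, 4, 6, 1, 10] ∈ F_11^5.


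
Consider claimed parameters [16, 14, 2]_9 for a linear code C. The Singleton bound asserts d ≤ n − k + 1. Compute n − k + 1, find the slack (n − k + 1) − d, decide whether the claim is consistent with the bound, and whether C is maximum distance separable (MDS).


Singleton RHS = n − k + 1 = 3, slack = 1, bound satisfied, not MDS.

Singleton bound: d ≤ n − k + 1.
Here n = 16, k = 14, so n − k + 1 = 3.
Given d = 2, check d ≤ 3: YES.
Slack = (n − k + 1) − d = 1.
The code is NOT MDS (slack = 1 > 0).
Description: the claimed parameters are [16, 14, 2]_9; such a code would be non-MDS.


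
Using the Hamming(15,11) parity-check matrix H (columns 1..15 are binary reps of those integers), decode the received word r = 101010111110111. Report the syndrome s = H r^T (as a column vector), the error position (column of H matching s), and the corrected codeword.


s = (1, 1, 0, 0)^T, error position = 12, corrected codeword c = 101010111111111

Compute s = H r^T mod 2 one row at a time:
  s_1 = 1 + 1 + 1 + 1 + 0 + 1 + 1 + 1 = 7 ≡ 1 (mod 2).
  s_2 = 0 + 1 + 0 + 1 + 0 + 1 + 1 + 1 = 5 ≡ 1 (mod 2).
  s_3 = 0 + 1 + 0 + 1 + 1 + 1 + 1 + 1 = 6 ≡ 0 (mod 2).
  s_4 = 1 + 1 + 1 + 1 + 1 + 1 + 1 + 1 = 8 ≡ 0 (mod 2).
s = (1, 1, 0, 0)^T — this equals column 12 of H (binary 1100), so error is at position 12.
Correct: flip bit 12 of r = 101010111110111 to get c = 101010111111111.


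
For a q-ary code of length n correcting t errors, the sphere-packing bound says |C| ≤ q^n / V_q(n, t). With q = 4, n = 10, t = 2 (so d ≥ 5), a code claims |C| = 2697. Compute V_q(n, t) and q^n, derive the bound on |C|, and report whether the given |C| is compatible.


V_q(n, t) = 436, q^n = 1048576, Hamming bound = 2404, |C| = 2697 > bound (violated).

Step 1: Compute V_q(n, t) = Σ_{j=0}^2 C(n, j) (q−1)^j.
  j = 0: C(10,0)·(3)^0 = 1·1 = 1.
  j = 1: C(10,1)·(3)^1 = 10·3 = 30.
  j = 2: C(10,2)·(3)^2 = 45·9 = 405.
  V_q(n, t) = 1 + 30 + 405 = 436.
Step 2: q^n = 4^10 = 1048576.
Step 3: Hamming bound ⌊q^n / V_q(n,t)⌋ = ⌊1048576/436⌋ = 2404.
Step 4: Compare |C| = 2697 to 2404: violated.
The claimed |C| lies above the Hamming bound, so no 4-ary code of length 10 with d ≥ 5 can have 2697 codewords.


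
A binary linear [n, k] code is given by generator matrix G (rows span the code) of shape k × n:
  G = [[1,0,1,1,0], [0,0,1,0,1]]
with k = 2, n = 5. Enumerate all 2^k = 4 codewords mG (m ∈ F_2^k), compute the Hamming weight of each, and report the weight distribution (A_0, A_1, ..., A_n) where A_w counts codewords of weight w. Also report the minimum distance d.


Weight distribution: A_0 = 1, A_2 = 1, A_3 = 2. Minimum distance d = 2.

Enumerate all 2^2 = 4 messages m ∈ F_2^2.
For each, compute codeword c = mG in F_2^5, then tally its weight.
  m = 00 → c = 00000, weight = 0.
  m = 10 → c = 10110, weight = 3.
  m = 01 → c = 00101, weight = 2.
  m = 11 → c = 10011, weight = 3.
Tally weights:
  weight 0: 1 codewords.
  weight 2: 1 codewords.
  weight 3: 2 codewords.
Minimum distance d = smallest w > 0 with A_w > 0 = 2.
Sanity: Σ A_w = 4 = 2^2 = 4 ✓.


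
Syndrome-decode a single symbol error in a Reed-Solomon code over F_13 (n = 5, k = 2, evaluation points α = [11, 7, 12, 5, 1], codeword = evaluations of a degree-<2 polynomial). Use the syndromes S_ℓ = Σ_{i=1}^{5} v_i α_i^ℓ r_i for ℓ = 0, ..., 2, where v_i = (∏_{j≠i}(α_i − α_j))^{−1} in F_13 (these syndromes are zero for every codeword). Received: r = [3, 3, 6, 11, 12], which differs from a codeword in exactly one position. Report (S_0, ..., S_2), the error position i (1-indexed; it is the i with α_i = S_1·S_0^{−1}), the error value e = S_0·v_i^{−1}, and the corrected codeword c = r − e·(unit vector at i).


S = (2, 1, 7), error at position 2, error magnitude e = 12, c = [3, 4, 6, 11, 12].

Step 1: column multipliers v_i = (∏_{j≠i}(α_i − α_j))^{−1} mod 13.
  i = 1 (α = 11): (11−7)(11−12)(11−5)(11−1) = 4·(−1)·6·10 = −240 ≡ 7, so v_1 = 7^{−1} = 2 (mod 13).
  i = 2 (α = 7): (7−11)(7−12)(7−5)(7−1) = (−4)·(−5)·2·6 = 240 ≡ 6, so v_2 = 6^{−1} = 11 (mod 13).
  i = 3 (α = 12): (12−11)(12−7)(12−5)(12−1) = 1·5·7·11 = 385 ≡ 8, so v_3 = 8^{−1} = 5 (mod 13).
  i = 4 (α = 5): (5−11)(5−7)(5−12)(5−1) = (−6)·(−2)·(−7)·4 = −336 ≡ 2, so v_4 = 2^{−1} = 7 (mod 13).
  i = 5 (α = 1): (1−11)(1−7)(1−12)(1−5) = (−10)·(−6)·(−11)·(−4) = 2640 ≡ 1, so v_5 = 1^{−1} = 1 (mod 13).
  v = [2, 11, 5, 7, 1].
Step 2: syndromes of r = [3, 3, 6, 11, 12] (all sums mod 13).
  S_0 = Σ v_i r_i = 2·3 + 11·3 + 5·6 + 7·11 + 1·12 = 158 ≡ 2.
  S_1 = Σ v_i α_i r_i = 2·11·3 + 11·7·3 + 5·12·6 + 7·5·11 + 1·1·12 = 1054 ≡ 1.
  α_i^2 mod 13 = [4, 10, 1, 12, 1].
  S_2 = Σ v_i α_i^2 r_i = 2·4·3 + 11·10·3 + 5·1·6 + 7·12·11 + 1·1·12 = 1320 ≡ 7.
  S = (2, 1, 7) ≠ 0, so r is not a codeword (an error is present).
Step 3: locate the error. For a single error e at position i, S_ℓ = v_i·e·α_i^ℓ, so α_err = S_1/S_0.
  S_0^{−1} = 2^{−1} = 7 (mod 13), so α_err = 1·7 = 7 ≡ 7 = α_2. Error position i = 2.
  Consistency check: S_2/S_1 = 7·1 = 7 ≡ 7 = α_err ✓ (single-error assumption holds).
Step 4: error magnitude e = S_0/v_2 = S_0·∏_{j≠2}(α_2 − α_j) = 2·6 = 12 ≡ 12 (mod 13).
Step 5: correct position 2: c_2 = r_2 − e = 3 − 12 ≡ 4 (mod 13). Hence c = [3, 4, 6, 11, 12].
  Check: interpolating c through the α_i gives m(x) = 9 + 3·x (degree < 2) with m(α_i) = c_i for every i, so c is indeed a codeword.


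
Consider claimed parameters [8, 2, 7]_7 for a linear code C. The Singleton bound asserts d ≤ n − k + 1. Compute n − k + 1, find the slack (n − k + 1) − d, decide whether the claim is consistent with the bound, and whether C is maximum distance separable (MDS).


Singleton RHS = n − k + 1 = 7, slack = 0, bound satisfied, MDS.

Singleton bound: d ≤ n − k + 1.
Here n = 8, k = 2, so n − k + 1 = 7.
Given d = 7, check d ≤ 7: YES.
Slack = (n − k + 1) − d = 0.
The code is MDS (slack = 0).
Description: the claimed parameters are [8, 2, 7]_7; such a code would be MDS (meets Singleton bound).


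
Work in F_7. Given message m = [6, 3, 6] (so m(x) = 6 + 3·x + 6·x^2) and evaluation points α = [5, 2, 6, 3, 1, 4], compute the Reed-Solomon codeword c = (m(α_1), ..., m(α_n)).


c = [3, 1, 2, 6, 1, 2]

Message polynomial: m(x) = 6 + 3·x + 6·x^2 (mod 7).
For each evaluation point α_i, compute m(α_i) mod 7:
  α_1 = 5: Horner steps 6 → 5 → 3, so m(5) = 3.
  α_2 = 2: Horner steps 6 → 1 → 1, so m(2) = 1.
  α_3 = 6: Horner steps 6 → 4 → 2, so m(6) = 2.
  α_4 = 3: Horner steps 6 → 0 → 6, so m(3) = 6.
  α_5 = 1: Horner steps 6 → 2 → 1, so m(1) = 1.
  α_6 = 4: Horner steps 6 → 6 → 2, so m(4) = 2.
Codeword c = [3, 1, 2, 6, 1, 2] ∈ F_7^6.


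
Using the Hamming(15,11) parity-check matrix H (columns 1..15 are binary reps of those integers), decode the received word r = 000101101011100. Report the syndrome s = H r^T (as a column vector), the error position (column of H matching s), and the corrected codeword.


s = (0, 1, 1, 0)^T, error position = 6, corrected codeword c = 000100101011100

Compute s = H r^T mod 2 one row at a time:
  s_1 = 0 + 1 + 0 + 1 + 1 + 1 + 0 + 0 = 4 ≡ 0 (mod 2).
  s_2 = 1 + 0 + 1 + 1 + 1 + 1 + 0 + 0 = 5 ≡ 1 (mod 2).
  s_3 = 0 + 0 + 1 + 1 + 0 + 1 + 0 + 0 = 3 ≡ 1 (mod 2).
  s_4 = 0 + 0 + 0 + 1 + 1 + 1 + 1 + 0 = 4 ≡ 0 (mod 2).
s = (0, 1, 1, 0)^T — this equals column 6 of H (binary 0110), so error is at position 6.
Correct: flip bit 6 of r = 000101101011100 to get c = 000100101011100.


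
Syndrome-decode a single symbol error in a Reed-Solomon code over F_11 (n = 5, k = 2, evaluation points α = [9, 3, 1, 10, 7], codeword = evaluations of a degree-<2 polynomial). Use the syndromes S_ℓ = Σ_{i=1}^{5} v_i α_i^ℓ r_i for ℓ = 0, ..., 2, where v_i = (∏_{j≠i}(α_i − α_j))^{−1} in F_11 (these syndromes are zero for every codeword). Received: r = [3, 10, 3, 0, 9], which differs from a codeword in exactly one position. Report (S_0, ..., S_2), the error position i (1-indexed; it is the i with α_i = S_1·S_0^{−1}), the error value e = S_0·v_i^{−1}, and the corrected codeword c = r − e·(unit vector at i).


S = (7, 7, 7), error at position 3, error magnitude e = 9, c = [3, 10, 5, 0, 9].

Step 1: column multipliers v_i = (∏_{j≠i}(α_i − α_j))^{−1} mod 11.
  i = 1 (α = 9): (9−3)(9−1)(9−10)(9−7) = 6·8·(−1)·2 = −96 ≡ 3, so v_1 = 3^{−1} = 4 (mod 11).
  i = 2 (α = 3): (3−9)(3−1)(3−10)(3−7) = (−6)·2·(−7)·(−4) = −336 ≡ 5, so v_2 = 5^{−1} = 9 (mod 11).
  i = 3 (α = 1): (1−9)(1−3)(1−10)(1−7) = (−8)·(−2)·(−9)·(−6) = 864 ≡ 6, so v_3 = 6^{−1} = 2 (mod 11).
  i = 4 (α = 10): (10−9)(10−3)(10−1)(10−7) = 1·7·9·3 = 189 ≡ 2, so v_4 = 2^{−1} = 6 (mod 11).
  i = 5 (α = 7): (7−9)(7−3)(7−1)(7−10) = (−2)·4·6·(−3) = 144 ≡ 1, so v_5 = 1^{−1} = 1 (mod 11).
  v = [4, 9, 2, 6, 1].
Step 2: syndromes of r = [3, 10, 3, 0, 9] (all sums mod 11).
  S_0 = Σ v_i r_i = 4·3 + 9·10 + 2·3 + 6·0 + 1·9 = 117 ≡ 7.
  S_1 = Σ v_i α_i r_i = 4·9·3 + 9·3·10 + 2·1·3 + 6·10·0 + 1·7·9 = 447 ≡ 7.
  α_i^2 mod 11 = [4, 9, 1, 1, 5].
  S_2 = Σ v_i α_i^2 r_i = 4·4·3 + 9·9·10 + 2·1·3 + 6·1·0 + 1·5·9 = 909 ≡ 7.
  S = (7, 7, 7) ≠ 0, so r is not a codeword (an error is present).
Step 3: locate the error. For a single error e at position i, S_ℓ = v_i·e·α_i^ℓ, so α_err = S_1/S_0.
  S_0^{−1} = 7^{−1} = 8 (mod 11), so α_err = 7·8 = 56 ≡ 1 = α_3. Error position i = 3.
  Consistency check: S_2/S_1 = 7·8 = 56 ≡ 1 = α_err ✓ (single-error assumption holds).
Step 4: error magnitude e = S_0/v_3 = S_0·∏_{j≠3}(α_3 − α_j) = 7·6 = 42 ≡ 9 (mod 11).
Step 5: correct position 3: c_3 = r_3 − e = 3 − 9 ≡ 5 (mod 11). Hence c = [3, 10, 5, 0, 9].
  Check: interpolating c through the α_i gives m(x) = 8 + 8·x (degree < 2) with m(α_i) = c_i for every i, so c is indeed a codeword.


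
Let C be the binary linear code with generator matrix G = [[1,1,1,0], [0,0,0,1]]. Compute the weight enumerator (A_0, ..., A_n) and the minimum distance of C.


Weight distribution: A_0 = 1, A_1 = 1, A_3 = 1, A_4 = 1. Minimum distance d = 1.

Enumerate all 2^2 = 4 messages m ∈ F_2^2.
For each, compute codeword c = mG in F_2^4, then tally its weight.
  m = 00 → c = 0000, weight = 0.
  m = 10 → c = 1110, weight = 3.
  m = 01 → c = 0001, weight = 1.
  m = 11 → c = 1111, weight = 4.
Tally weights:
  weight 0: 1 codewords.
  weight 1: 1 codewords.
  weight 3: 1 codewords.
  weight 4: 1 codewords.
Minimum distance d = smallest w > 0 with A_w > 0 = 1.
Sanity: Σ A_w = 4 = 2^2 = 4 ✓.


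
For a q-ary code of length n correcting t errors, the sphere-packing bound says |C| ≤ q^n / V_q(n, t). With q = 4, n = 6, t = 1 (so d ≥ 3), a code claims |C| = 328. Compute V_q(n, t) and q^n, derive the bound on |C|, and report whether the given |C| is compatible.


V_q(n, t) = 19, q^n = 4096, Hamming bound = 215, |C| = 328 > bound (violated).

Step 1: Compute V_q(n, t) = Σ_{j=0}^1 C(n, j) (q−1)^j.
  j = 0: C(6,0)·(3)^0 = 1·1 = 1.
  j = 1: C(6,1)·(3)^1 = 6·3 = 18.
  V_q(n, t) = 1 + 18 = 19.
Step 2: q^n = 4^6 = 4096.
Step 3: Hamming bound ⌊q^n / V_q(n,t)⌋ = ⌊4096/19⌋ = 215.
Step 4: Compare |C| = 328 to 215: violated.
The claimed |C| lies above the Hamming bound, so no 4-ary code of length 6 with d ≥ 3 can have 328 codewords.


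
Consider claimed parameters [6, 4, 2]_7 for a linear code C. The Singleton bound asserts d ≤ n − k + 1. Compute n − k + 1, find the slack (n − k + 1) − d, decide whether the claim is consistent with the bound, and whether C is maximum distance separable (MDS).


Singleton RHS = n − k + 1 = 3, slack = 1, bound satisfied, not MDS.

Singleton bound: d ≤ n − k + 1.
Here n = 6, k = 4, so n − k + 1 = 3.
Given d = 2, check d ≤ 3: YES.
Slack = (n − k + 1) − d = 1.
The code is NOT MDS (slack = 1 > 0).
Description: the claimed parameters are [6, 4, 2]_7; such a code would be non-MDS.


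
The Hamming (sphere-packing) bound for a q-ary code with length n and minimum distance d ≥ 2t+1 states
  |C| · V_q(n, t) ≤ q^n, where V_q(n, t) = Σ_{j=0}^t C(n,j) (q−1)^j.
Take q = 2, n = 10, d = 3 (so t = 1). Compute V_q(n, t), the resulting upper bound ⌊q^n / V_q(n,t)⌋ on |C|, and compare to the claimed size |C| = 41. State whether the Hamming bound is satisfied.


V_q(n, t) = 11, q^n = 1024, Hamming bound = 93, |C| = 41 ≤ bound (satisfied).

Step 1: Compute V_q(n, t) = Σ_{j=0}^1 C(n, j) (q−1)^j.
  j = 0: C(10,0)·(1)^0 = 1·1 = 1.
  j = 1: C(10,1)·(1)^1 = 10·1 = 10.
  V_q(n, t) = 1 + 10 = 11.
Step 2: q^n = 2^10 = 1024.
Step 3: Hamming bound ⌊q^n / V_q(n,t)⌋ = ⌊1024/11⌋ = 93.
Step 4: Compare |C| = 41 to 93: satisfied.
The claimed |C| lies below the Hamming bound.


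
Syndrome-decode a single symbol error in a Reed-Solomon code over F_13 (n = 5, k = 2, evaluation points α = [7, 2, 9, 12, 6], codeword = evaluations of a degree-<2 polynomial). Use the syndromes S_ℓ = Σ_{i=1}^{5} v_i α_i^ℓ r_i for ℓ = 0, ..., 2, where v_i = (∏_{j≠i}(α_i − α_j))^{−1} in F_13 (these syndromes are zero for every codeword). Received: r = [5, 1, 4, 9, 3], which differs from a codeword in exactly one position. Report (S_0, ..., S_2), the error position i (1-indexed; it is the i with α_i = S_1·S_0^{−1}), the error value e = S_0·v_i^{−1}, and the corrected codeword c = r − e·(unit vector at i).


S = (5, 4, 11), error at position 5, error magnitude e = 4, c = [5, 1, 4, 9, 12].

Step 1: column multipliers v_i = (∏_{j≠i}(α_i − α_j))^{−1} mod 13.
  i = 1 (α = 7): (7−2)(7−9)(7−12)(7−6) = 5·(−2)·(−5)·1 = 50 ≡ 11, so v_1 = 11^{−1} = 6 (mod 13).
  i = 2 (α = 2): (2−7)(2−9)(2−12)(2−6) = (−5)·(−7)·(−10)·(−4) = 1400 ≡ 9, so v_2 = 9^{−1} = 3 (mod 13).
  i = 3 (α = 9): (9−7)(9−2)(9−12)(9−6) = 2·7·(−3)·3 = −126 ≡ 4, so v_3 = 4^{−1} = 10 (mod 13).
  i = 4 (α = 12): (12−7)(12−2)(12−9)(12−6) = 5·10·3·6 = 900 ≡ 3, so v_4 = 3^{−1} = 9 (mod 13).
  i = 5 (α = 6): (6−7)(6−2)(6−9)(6−12) = (−1)·4·(−3)·(−6) = −72 ≡ 6, so v_5 = 6^{−1} = 11 (mod 13).
  v = [6, 3, 10, 9, 11].
Step 2: syndromes of r = [5, 1, 4, 9, 3] (all sums mod 13).
  S_0 = Σ v_i r_i = 6·5 + 3·1 + 10·4 + 9·9 + 11·3 = 187 ≡ 5.
  S_1 = Σ v_i α_i r_i = 6·7·5 + 3·2·1 + 10·9·4 + 9·12·9 + 11·6·3 = 1746 ≡ 4.
  α_i^2 mod 13 = [10, 4, 3, 1, 10].
  S_2 = Σ v_i α_i^2 r_i = 6·10·5 + 3·4·1 + 10·3·4 + 9·1·9 + 11·10·3 = 843 ≡ 11.
  S = (5, 4, 11) ≠ 0, so r is not a codeword (an error is present).
Step 3: locate the error. For a single error e at position i, S_ℓ = v_i·e·α_i^ℓ, so α_err = S_1/S_0.
  S_0^{−1} = 5^{−1} = 8 (mod 13), so α_err = 4·8 = 32 ≡ 6 = α_5. Error position i = 5.
  Consistency check: S_2/S_1 = 11·10 = 110 ≡ 6 = α_err ✓ (single-error assumption holds).
Step 4: error magnitude e = S_0/v_5 = S_0·∏_{j≠5}(α_5 − α_j) = 5·6 = 30 ≡ 4 (mod 13).
Step 5: correct position 5: c_5 = r_5 − e = 3 − 4 ≡ 12 (mod 13). Hence c = [5, 1, 4, 9, 12].
  Check: interpolating c through the α_i gives m(x) = 2 + 6·x (degree < 2) with m(α_i) = c_i for every i, so c is indeed a codeword.


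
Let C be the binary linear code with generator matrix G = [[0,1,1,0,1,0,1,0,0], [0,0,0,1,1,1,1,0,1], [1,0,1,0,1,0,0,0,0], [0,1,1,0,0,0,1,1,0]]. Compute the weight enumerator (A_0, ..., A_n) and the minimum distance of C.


Weight distribution: A_0 = 1, A_2 = 1, A_3 = 3, A_4 = 2, A_5 = 4, A_6 = 3, A_7 = 1, A_8 = 1. Minimum distance d = 2.

Enumerate all 2^4 = 16 messages m ∈ F_2^4.
For each, compute codeword c = mG in F_2^9, then tally its weight.
  m = 0000 → c = 000000000, weight = 0.
  m = 1000 → c = 011010100, weight = 4.
  m = 0100 → c = 000111101, weight = 5.
  m = 1100 → c = 011101001, weight = 5.
  m = 0010 → c = 101010000, weight = 3.
  m = 1010 → c = 110000100, weight = 3.
  m = 0110 → c = 101101101, weight = 6.
  m = 1110 → c = 110111001, weight = 6.
  m = 0001 → c = 011000110, weight = 4.
  m = 1001 → c = 000010010, weight = 2.
  m = 0101 → c = 011111011, weight = 7.
  m = 1101 → c = 000101111, weight = 5.
  m = 0011 → c = 110010110, weight = 5.
  m = 1011 → c = 101000010, weight = 3.
  m = 0111 → c = 110101011, weight = 6.
  m = 1111 → c = 101111111, weight = 8.
Tally weights:
  weight 0: 1 codewords.
  weight 2: 1 codewords.
  weight 3: 3 codewords.
  weight 4: 2 codewords.
  weight 5: 4 codewords.
  weight 6: 3 codewords.
  weight 7: 1 codewords.
  weight 8: 1 codewords.
Minimum distance d = smallest w > 0 with A_w > 0 = 2.
Sanity: Σ A_w = 16 = 2^4 = 16 ✓.


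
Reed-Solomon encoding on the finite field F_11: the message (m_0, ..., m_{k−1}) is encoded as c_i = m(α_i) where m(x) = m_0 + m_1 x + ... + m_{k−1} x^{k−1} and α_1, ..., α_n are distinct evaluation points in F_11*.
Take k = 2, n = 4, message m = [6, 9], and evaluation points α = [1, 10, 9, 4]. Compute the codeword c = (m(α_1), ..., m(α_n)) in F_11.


c = [4, 8, 10, 9]

Message polynomial: m(x) = 6 + 9·x (mod 11).
For each evaluation point α_i, compute m(α_i) mod 11:
  α_1 = 1: Horner steps 9 → 4, so m(1) = 4.
  α_2 = 10: Horner steps 9 → 8, so m(10) = 8.
  α_3 = 9: Horner steps 9 → 10, so m(9) = 10.
  α_4 = 4: Horner steps 9 → 9, so m(4) = 9.
Codeword c = [4, 8, 10, 9] ∈ F_11^4.


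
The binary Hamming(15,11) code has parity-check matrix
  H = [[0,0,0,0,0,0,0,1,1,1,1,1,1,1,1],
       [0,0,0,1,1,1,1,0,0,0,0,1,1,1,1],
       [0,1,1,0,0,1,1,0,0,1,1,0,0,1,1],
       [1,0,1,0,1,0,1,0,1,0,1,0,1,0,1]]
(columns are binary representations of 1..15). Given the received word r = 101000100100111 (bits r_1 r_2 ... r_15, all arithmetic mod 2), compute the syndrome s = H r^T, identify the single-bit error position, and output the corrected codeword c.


s = (0, 0, 1, 1)^T, error position = 3, corrected codeword c = 100000100100111

Compute s = H r^T mod 2 one row at a time:
  s_1 = 0 + 0 + 1 + 0 + 0 + 1 + 1 + 1 = 4 ≡ 0 (mod 2).
  s_2 = 0 + 0 + 0 + 1 + 0 + 1 + 1 + 1 = 4 ≡ 0 (mod 2).
  s_3 = 0 + 1 + 0 + 1 + 1 + 0 + 1 + 1 = 5 ≡ 1 (mod 2).
  s_4 = 1 + 1 + 0 + 1 + 0 + 0 + 1 + 1 = 5 ≡ 1 (mod 2).
s = (0, 0, 1, 1)^T — this equals column 3 of H (binary 0011), so error is at position 3.
Correct: flip bit 3 of r = 101000100100111 to get c = 100000100100111.


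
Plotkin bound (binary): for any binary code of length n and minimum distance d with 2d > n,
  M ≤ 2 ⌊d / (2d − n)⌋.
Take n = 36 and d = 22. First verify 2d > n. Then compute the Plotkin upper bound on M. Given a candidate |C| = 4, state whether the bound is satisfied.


Plotkin bound M ≤ 4; given |C| = 4 ≤ bound (satisfied).

Check applicability: 2d = 44, n = 36.
2d − n = 8 > 0, so Plotkin applies.
Compute d/(2d−n) = 22/8 ≈ 2.7500.
⌊d/(2d−n)⌋ = 2.
Plotkin bound: M ≤ 2·2 = 4.
Given |C| = 4, check: satisfied.
This |C| is at the Plotkin bound.
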